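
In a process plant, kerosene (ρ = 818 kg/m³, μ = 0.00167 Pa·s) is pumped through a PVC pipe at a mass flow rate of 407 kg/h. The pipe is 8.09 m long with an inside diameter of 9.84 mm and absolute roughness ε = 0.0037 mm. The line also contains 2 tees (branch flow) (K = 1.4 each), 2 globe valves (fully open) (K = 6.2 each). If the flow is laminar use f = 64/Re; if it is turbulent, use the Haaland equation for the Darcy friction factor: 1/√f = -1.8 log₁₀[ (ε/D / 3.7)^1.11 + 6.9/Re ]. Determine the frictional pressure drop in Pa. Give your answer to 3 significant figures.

ṁ = 407 kg/h = 407/3600 = 0.1131 kg/s.
A = πD²/4 = π(0.00984)²/4 = 7.605e-05 m²; mean velocity V = ṁ/(ρA) = 0.1131/(818 · 7.605e-05) = 1.817 m/s.
Reynolds number Re = ρVD/μ = 818 · 1.817 · 0.00984 / 0.00167 = 8760.
Re > 4000 → turbulent. Relative roughness ε/D = 3.7e-06/0.00984 = 0.000376. Haaland: 1/√f = -1.8 log₁₀[(0.000376/3.7)^1.11 + 6.9/8760] = -1.8 log₁₀[3.7e-05 + 0.000788] = 5.551, so f = 0.03246.
Total minor-loss coefficient ΣK = 2·1.4 + 2·6.2 = 15.2.
ΔP = [f·L/D + ΣK]·(ρV²/2) = [0.03246·8.09/0.00984 + 15.2]·(818·1.817²/2) = [26.68 + 15.2]·1351 = 5.658e+04 Pa.

ΔP ≈ 56600 Pa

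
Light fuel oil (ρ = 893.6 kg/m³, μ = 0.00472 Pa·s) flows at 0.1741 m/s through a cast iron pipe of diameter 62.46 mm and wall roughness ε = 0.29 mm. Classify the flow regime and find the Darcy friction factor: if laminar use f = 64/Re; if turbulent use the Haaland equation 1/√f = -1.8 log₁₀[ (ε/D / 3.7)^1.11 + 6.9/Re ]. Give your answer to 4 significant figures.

Re = ρVD/μ = 893.6·0.1741·0.06246/0.00472 = 2059.
Re < 2300 → laminar, so f = 64/Re = 0.03109 (roughness is irrelevant in laminar flow).

f ≈ 0.03109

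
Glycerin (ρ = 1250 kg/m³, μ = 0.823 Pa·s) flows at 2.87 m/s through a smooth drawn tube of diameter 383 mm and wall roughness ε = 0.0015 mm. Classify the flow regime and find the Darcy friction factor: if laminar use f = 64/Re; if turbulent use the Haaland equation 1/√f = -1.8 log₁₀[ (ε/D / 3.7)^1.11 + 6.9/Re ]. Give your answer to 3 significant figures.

f ≈ 0.0383

Re = ρVD/μ = 1250·2.87·0.383/0.823 = 1670.
Re < 2300 → laminar, so f = 64/Re = 0.03833 (roughness is irrelevant in laminar flow).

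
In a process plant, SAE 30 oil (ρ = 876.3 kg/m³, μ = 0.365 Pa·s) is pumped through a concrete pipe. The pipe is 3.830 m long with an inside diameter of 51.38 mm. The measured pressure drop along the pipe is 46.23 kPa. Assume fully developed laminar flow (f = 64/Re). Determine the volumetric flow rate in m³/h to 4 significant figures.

For laminar flow, f = 64/Re with Re = ρVD/μ, so Darcy-Weisbach reduces to ΔP = 32μLV/D². Solving for V: V = ΔP·D²/(32μL) = 4.623e+04·(0.05138)²/(32·0.365·3.83) = 2.728 m/s.
Check: Re = ρVD/μ = 876.3·2.728·0.05138/0.365 = 336.5 < 2300, so the laminar assumption holds.
Q = V·A = 2.728·(π/4·0.05138²) = 0.005657 m³/s = 20.36 m³/h.

Q ≈ 20.36 m³/h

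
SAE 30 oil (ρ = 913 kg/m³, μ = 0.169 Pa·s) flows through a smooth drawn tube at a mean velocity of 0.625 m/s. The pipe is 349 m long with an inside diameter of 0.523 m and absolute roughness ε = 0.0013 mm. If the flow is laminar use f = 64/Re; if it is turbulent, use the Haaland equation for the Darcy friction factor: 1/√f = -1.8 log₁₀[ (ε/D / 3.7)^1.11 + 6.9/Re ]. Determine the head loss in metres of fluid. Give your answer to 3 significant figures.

Reynolds number Re = ρVD/μ = 913 · 0.625 · 0.523 / 0.169 = 1766.
Re < 2300 → laminar flow, so f = 64/Re = 64/1766 = 0.03624 (the turbulent correlation is not needed).
Darcy-Weisbach: ΔP = f(L/D)(ρV²/2) = 0.03624·(349/0.523)·(913·0.625²/2) = 0.03624·667.3·178.3 = 4313 Pa.
Head loss h_f = ΔP/(ρg) = 4313/(913·9.81) = 0.482 m.

h_f ≈ 0.482 m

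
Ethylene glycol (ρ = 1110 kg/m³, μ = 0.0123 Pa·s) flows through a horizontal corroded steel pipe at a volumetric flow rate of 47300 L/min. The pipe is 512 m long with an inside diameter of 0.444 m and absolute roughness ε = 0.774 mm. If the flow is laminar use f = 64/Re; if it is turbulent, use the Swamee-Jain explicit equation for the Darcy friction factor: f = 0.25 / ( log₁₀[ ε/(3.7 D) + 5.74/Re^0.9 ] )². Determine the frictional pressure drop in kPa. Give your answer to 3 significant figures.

Q = 47300 L/min = 47300/60000 = 0.7883 m³/s.
Cross-sectional area A = πD²/4 = π(0.444)²/4 = 0.1548 m²; mean velocity V = Q/A = 0.7883/0.1548 = 5.092 m/s.
Reynolds number Re = ρVD/μ = 1110 · 5.092 · 0.444 / 0.0123 = 2.04e+05.
Re > 4000 → turbulent. Relative roughness ε/D = 0.000774/0.444 = 0.00174. Swamee-Jain: f = 0.25/(log₁₀[0.00174/3.7 + 5.74/2.04e+05^0.9])² = 0.25/(log₁₀[0.000471 + 9.55e-05])² = 0.25/(-3.247)² = 0.02372.
Darcy-Weisbach: ΔP = f(L/D)(ρV²/2) = 0.02372·(512/0.444)·(1110·5.092²/2) = 0.02372·1153·1.439e+04 = 3.935e+05 Pa.
ΔP = 3.935e+05 Pa = 394 kPa.

ΔP ≈ 394 kPa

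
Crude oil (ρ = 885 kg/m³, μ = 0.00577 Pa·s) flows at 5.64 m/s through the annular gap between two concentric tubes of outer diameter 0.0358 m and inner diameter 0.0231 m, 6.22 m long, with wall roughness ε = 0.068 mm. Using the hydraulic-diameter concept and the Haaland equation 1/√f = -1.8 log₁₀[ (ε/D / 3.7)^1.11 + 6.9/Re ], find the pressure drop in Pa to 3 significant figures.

ΔP ≈ 257000 Pa

Hydraulic diameter D_h = 4A/P = D_o - D_i = 0.0358 - 0.0231 = 0.0127 m.
Re = ρVD_h/μ = 885·5.64·0.0127/0.00577 = 1.099e+04.
ε/D_h = 6.8e-05/0.0127 = 0.00535; Haaland gives 1/√f = -1.8 log₁₀[0.000705+0.000628] = 5.175, so f = 0.03734.
ΔP = f(L/D_h)(ρV²/2) = 0.03734·6.22/0.0127·1.408e+04 = 2.574e+05 Pa.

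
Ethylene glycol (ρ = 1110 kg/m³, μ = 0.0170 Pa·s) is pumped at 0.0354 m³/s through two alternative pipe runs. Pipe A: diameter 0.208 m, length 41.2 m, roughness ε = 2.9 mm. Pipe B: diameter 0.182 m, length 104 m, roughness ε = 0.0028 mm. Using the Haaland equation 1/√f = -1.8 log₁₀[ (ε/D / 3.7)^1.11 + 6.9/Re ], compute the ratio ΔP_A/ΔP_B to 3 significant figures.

Pipe A: V = Q/A = 0.0354/0.03398 = 1.042 m/s; Re = 1.415e+04; ε/D = 0.0139; Haaland → f = 0.04575; ΔP_A = f(L/D)(ρV²/2) = 5459 Pa.
Pipe B: V = Q/A = 0.0354/0.02602 = 1.361 m/s; Re = 1.617e+04; ε/D = 1.54e-05; Haaland → f = 0.0272; ΔP_B = f(L/D)(ρV²/2) = 1.597e+04 Pa.
ΔP_A/ΔP_B = 5459/1.597e+04 = 0.342.

ΔP_A/ΔP_B ≈ 0.342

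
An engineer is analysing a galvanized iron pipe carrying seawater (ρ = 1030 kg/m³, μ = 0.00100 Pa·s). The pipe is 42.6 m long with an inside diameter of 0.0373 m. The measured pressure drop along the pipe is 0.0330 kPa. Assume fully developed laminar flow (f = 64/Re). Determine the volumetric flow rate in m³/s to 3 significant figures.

For laminar flow, f = 64/Re with Re = ρVD/μ, so Darcy-Weisbach reduces to ΔP = 32μLV/D². Solving for V: V = ΔP·D²/(32μL) = 33·(0.0373)²/(32·0.001·42.6) = 0.03368 m/s.
Check: Re = ρVD/μ = 1030·0.03368·0.0373/0.001 = 1294 < 2300, so the laminar assumption holds.
Q = V·A = 0.03368·(π/4·0.0373²) = 3.68e-05 m³/s = 3.68×10^-5 m³/s.

Q ≈ 3.68×10^-5 m³/s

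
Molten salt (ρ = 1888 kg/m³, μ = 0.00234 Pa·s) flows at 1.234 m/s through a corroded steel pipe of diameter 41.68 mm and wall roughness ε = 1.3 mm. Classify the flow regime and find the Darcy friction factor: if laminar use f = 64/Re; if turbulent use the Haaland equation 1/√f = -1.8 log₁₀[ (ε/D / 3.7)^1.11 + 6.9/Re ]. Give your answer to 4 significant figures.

f ≈ 0.05895

Re = ρVD/μ = 1888·1.234·0.04168/0.00234 = 4.15e+04.
Re > 4000 → turbulent. ε/D = 0.0013/0.04168 = 0.0312; Haaland: 1/√f = -1.8 log₁₀[0.00498 + 0.000166] = 4.119, so f = 0.05895.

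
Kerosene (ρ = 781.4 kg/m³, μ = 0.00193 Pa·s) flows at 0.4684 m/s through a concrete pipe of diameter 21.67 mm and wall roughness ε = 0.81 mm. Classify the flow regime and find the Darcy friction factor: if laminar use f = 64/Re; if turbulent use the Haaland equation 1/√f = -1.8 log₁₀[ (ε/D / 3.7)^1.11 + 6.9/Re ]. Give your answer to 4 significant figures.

Re = ρVD/μ = 781.4·0.4684·0.02167/0.00193 = 4110.
Re > 4000 → turbulent. ε/D = 0.00081/0.02167 = 0.0374; Haaland: 1/√f = -1.8 log₁₀[0.00609 + 0.00168] = 3.797, so f = 0.06936.

f ≈ 0.06936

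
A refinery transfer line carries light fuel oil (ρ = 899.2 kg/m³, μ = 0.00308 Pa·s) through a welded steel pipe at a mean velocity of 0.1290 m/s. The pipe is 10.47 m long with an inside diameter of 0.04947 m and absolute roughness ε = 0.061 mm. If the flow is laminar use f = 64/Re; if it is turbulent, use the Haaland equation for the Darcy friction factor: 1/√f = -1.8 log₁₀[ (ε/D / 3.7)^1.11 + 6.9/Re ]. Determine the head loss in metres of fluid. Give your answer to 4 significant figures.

Reynolds number Re = ρVD/μ = 899.2 · 0.129 · 0.04947 / 0.00308 = 1863.
Re < 2300 → laminar flow, so f = 64/Re = 64/1863 = 0.03435 (the turbulent correlation is not needed).
Darcy-Weisbach: ΔP = f(L/D)(ρV²/2) = 0.03435·(10.47/0.04947)·(899.2·0.129²/2) = 0.03435·211.6·7.482 = 54.39 Pa.
Head loss h_f = ΔP/(ρg) = 54.39/(899.2·9.81) = 0.006166 m.

h_f ≈ 0.006166 m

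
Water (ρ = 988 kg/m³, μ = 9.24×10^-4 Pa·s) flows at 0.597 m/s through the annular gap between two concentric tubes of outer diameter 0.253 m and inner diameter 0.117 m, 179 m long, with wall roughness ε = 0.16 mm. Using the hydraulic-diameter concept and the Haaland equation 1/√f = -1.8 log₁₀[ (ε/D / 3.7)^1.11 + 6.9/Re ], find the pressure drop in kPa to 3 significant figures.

ΔP ≈ 5.29 kPa

Hydraulic diameter D_h = 4A/P = D_o - D_i = 0.253 - 0.117 = 0.136 m.
Re = ρVD_h/μ = 988·0.597·0.136/0.000924 = 8.682e+04.
ε/D_h = 0.00016/0.136 = 0.00118; Haaland gives 1/√f = -1.8 log₁₀[0.000131+7.95e-05] = 6.618, so f = 0.02283.
ΔP = f(L/D_h)(ρV²/2) = 0.02283·179/0.136·176.1 = 5291 Pa.
ΔP = 5.29 kPa.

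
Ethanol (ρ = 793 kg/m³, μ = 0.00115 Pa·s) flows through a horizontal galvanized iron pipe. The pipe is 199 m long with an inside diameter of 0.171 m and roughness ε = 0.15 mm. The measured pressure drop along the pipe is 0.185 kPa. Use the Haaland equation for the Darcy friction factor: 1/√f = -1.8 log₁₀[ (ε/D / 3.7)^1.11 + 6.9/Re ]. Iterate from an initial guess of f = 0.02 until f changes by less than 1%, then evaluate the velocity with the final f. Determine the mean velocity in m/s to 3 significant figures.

V ≈ 0.116 m/s

Rearranging Darcy-Weisbach: V = √(2·ΔP·D/(f·L·ρ)). With ε/D = 0.00015/0.171 = 0.000877, iterate starting from f = 0.02:
  f = 0.02 → V = √(2·185·0.171/(0.02·199·793)) = 0.1416 m/s; Re = ρVD/μ = 1.67e+04; f → 0.02844
  f = 0.02844 → V = 0.1187 m/s; Re = 1.4e+04; f → 0.02957
  f = 0.02957 → V = 0.1165 m/s; Re = 1.373e+04; f → 0.0297
Converged (Δf/f < 1%). With the final f = 0.0297: V = √(2·185·0.171/(0.0297·199·793)) = 0.1162 m/s.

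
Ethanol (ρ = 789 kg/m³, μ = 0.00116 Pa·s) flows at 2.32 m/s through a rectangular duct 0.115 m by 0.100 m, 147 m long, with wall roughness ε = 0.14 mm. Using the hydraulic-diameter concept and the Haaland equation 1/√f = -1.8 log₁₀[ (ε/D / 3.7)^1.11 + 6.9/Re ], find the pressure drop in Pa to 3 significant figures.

ΔP ≈ 64900 Pa

Hydraulic diameter D_h = 4A/P = 4·(0.115·0.1)/(2·(0.115+0.1)) = 0.046/0.43 = 0.107 m.
Re = ρVD_h/μ = 789·2.32·0.107/0.00116 = 1.688e+05.
ε/D_h = 0.00014/0.107 = 0.00131; Haaland gives 1/√f = -1.8 log₁₀[0.000148+4.09e-05] = 6.705, so f = 0.02225.
ΔP = f(L/D_h)(ρV²/2) = 0.02225·147/0.107·2123 = 6.491e+04 Pa.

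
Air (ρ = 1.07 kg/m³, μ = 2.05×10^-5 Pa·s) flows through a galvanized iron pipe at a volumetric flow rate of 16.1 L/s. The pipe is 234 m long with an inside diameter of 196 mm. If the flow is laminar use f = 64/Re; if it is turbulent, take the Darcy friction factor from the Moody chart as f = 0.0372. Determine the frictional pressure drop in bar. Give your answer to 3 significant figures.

Q = 16.1 L/s = 16.1/1000 = 0.0161 m³/s.
Cross-sectional area A = πD²/4 = π(0.196)²/4 = 0.03017 m²; mean velocity V = Q/A = 0.0161/0.03017 = 0.5336 m/s.
Reynolds number Re = ρVD/μ = 1.07 · 0.5336 · 0.196 / 2.05e-05 = 5459.
Re > 4000 → turbulent; use the Moody-chart value f = 0.0372.
Darcy-Weisbach: ΔP = f(L/D)(ρV²/2) = 0.0372·(234/0.196)·(1.07·0.5336²/2) = 0.0372·1194·0.1523 = 6.766 Pa.
ΔP = 6.766 Pa = 6.77×10^-5 bar.

ΔP ≈ 6.77×10^-5 bar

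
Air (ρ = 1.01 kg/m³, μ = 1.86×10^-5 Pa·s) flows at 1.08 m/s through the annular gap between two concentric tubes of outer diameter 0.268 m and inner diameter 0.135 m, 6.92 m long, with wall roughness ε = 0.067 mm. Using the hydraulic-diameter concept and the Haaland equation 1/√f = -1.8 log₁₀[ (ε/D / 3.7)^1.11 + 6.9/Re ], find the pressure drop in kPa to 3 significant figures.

ΔP ≈ 0.00103 kPa

Hydraulic diameter D_h = 4A/P = D_o - D_i = 0.268 - 0.135 = 0.133 m.
Re = ρVD_h/μ = 1.01·1.08·0.133/1.86e-05 = 7800.
ε/D_h = 6.7e-05/0.133 = 0.000504; Haaland gives 1/√f = -1.8 log₁₀[5.11e-05+0.000885] = 5.452, so f = 0.03364.
ΔP = f(L/D_h)(ρV²/2) = 0.03364·6.92/0.133·0.589 = 1.031 Pa.
ΔP = 0.00103 kPa.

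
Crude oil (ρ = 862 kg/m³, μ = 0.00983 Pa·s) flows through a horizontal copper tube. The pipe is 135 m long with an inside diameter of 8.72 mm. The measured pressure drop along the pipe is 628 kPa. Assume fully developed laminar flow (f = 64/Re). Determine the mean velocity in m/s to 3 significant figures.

V ≈ 1.12 m/s

For laminar flow, f = 64/Re with Re = ρVD/μ, so Darcy-Weisbach reduces to ΔP = 32μLV/D². Solving for V: V = ΔP·D²/(32μL) = 6.28e+05·(0.00872)²/(32·0.00983·135) = 1.124 m/s.
Check: Re = ρVD/μ = 862·1.124·0.00872/0.00983 = 859.9 < 2300, so the laminar assumption holds.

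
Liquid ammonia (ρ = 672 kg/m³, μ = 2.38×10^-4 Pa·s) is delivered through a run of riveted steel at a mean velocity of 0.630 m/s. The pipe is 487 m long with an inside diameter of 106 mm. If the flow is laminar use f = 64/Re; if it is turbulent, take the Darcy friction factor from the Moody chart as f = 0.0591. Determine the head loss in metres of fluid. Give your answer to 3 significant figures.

h_f ≈ 5.49 m

Reynolds number Re = ρVD/μ = 672 · 0.63 · 0.106 / 0.000238 = 1.886e+05.
Re > 4000 → turbulent; use the Moody-chart value f = 0.0591.
Darcy-Weisbach: ΔP = f(L/D)(ρV²/2) = 0.0591·(487/0.106)·(672·0.63²/2) = 0.0591·4594·133.4 = 3.621e+04 Pa.
Head loss h_f = ΔP/(ρg) = 3.621e+04/(672·9.81) = 5.49 m.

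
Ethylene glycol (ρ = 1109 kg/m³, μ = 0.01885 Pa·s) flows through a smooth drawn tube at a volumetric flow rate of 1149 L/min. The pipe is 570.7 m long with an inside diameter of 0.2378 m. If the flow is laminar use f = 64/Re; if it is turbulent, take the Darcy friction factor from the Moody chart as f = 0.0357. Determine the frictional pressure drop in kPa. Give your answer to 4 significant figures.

Q = 1149 L/min = 1149/60000 = 0.01915 m³/s.
Cross-sectional area A = πD²/4 = π(0.2378)²/4 = 0.04441 m²; mean velocity V = Q/A = 0.01915/0.04441 = 0.4312 m/s.
Reynolds number Re = ρVD/μ = 1109 · 0.4312 · 0.2378 / 0.0188 = 6032.
Re > 4000 → turbulent; use the Moody-chart value f = 0.0357.
Darcy-Weisbach: ΔP = f(L/D)(ρV²/2) = 0.0357·(570.7/0.2378)·(1109·0.4312²/2) = 0.0357·2400·103.1 = 8832 Pa.
ΔP = 8832 Pa = 8.832 kPa.

ΔP ≈ 8.832 kPa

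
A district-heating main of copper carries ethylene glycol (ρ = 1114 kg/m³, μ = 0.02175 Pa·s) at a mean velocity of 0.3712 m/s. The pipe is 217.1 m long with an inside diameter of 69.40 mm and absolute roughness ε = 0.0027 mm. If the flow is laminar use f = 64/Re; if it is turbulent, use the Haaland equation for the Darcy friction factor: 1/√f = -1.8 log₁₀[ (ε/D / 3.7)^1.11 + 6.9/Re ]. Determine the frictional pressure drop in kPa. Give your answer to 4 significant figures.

ΔP ≈ 11.65 kPa

Reynolds number Re = ρVD/μ = 1114 · 0.3712 · 0.0694 / 0.0217 = 1319.
Re < 2300 → laminar flow, so f = 64/Re = 64/1319 = 0.04851 (the turbulent correlation is not needed).
Darcy-Weisbach: ΔP = f(L/D)(ρV²/2) = 0.04851·(217.1/0.0694)·(1114·0.3712²/2) = 0.04851·3128·76.75 = 1.165e+04 Pa.
ΔP = 1.165e+04 Pa = 11.65 kPa.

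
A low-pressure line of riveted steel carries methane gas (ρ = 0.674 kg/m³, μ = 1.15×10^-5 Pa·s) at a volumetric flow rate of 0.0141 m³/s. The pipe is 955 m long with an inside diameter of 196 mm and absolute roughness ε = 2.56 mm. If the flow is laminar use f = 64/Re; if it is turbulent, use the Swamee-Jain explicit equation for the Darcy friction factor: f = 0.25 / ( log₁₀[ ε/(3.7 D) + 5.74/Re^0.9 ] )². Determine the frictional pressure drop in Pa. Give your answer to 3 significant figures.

Cross-sectional area A = πD²/4 = π(0.196)²/4 = 0.03017 m²; mean velocity V = Q/A = 0.0141/0.03017 = 0.4673 m/s.
Reynolds number Re = ρVD/μ = 0.674 · 0.4673 · 0.196 / 1.15e-05 = 5368.
Re > 4000 → turbulent. Relative roughness ε/D = 0.00256/0.196 = 0.0131. Swamee-Jain: f = 0.25/(log₁₀[0.0131/3.7 + 5.74/5368^0.9])² = 0.25/(log₁₀[0.00353 + 0.00252])² = 0.25/(-2.218)² = 0.05082.
Darcy-Weisbach: ΔP = f(L/D)(ρV²/2) = 0.05082·(955/0.196)·(0.674·0.4673²/2) = 0.05082·4872·0.0736 = 18.22 Pa.

ΔP ≈ 18.2 Pa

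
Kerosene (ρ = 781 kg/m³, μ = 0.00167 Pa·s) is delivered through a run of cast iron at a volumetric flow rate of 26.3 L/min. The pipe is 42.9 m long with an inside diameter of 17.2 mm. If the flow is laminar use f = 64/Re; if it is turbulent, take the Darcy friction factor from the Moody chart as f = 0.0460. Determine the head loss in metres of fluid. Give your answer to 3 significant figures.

Q = 26.3 L/min = 26.3/60000 = 0.0004383 m³/s.
Cross-sectional area A = πD²/4 = π(0.0172)²/4 = 0.0002324 m²; mean velocity V = Q/A = 0.0004383/0.0002324 = 1.887 m/s.
Reynolds number Re = ρVD/μ = 781 · 1.887 · 0.0172 / 0.00167 = 1.517e+04.
Re > 4000 → turbulent; use the Moody-chart value f = 0.0460.
Darcy-Weisbach: ΔP = f(L/D)(ρV²/2) = 0.046·(42.9/0.0172)·(781·1.887²/2) = 0.046·2494·1390 = 1.594e+05 Pa.
Head loss h_f = ΔP/(ρg) = 1.594e+05/(781·9.81) = 20.8 m.

h_f ≈ 20.8 m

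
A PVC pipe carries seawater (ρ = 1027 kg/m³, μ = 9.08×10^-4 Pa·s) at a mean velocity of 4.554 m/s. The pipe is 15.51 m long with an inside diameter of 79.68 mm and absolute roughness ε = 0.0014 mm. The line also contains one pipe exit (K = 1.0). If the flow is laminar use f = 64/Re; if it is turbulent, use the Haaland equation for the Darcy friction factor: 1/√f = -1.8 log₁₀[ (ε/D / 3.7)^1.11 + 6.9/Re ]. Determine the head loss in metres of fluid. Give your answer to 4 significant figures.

Reynolds number Re = ρVD/μ = 1027 · 4.554 · 0.07968 / 0.000908 = 4.104e+05.
Re > 4000 → turbulent. Relative roughness ε/D = 1.4e-06/0.07968 = 1.76e-05. Haaland: 1/√f = -1.8 log₁₀[(1.76e-05/3.7)^1.11 + 6.9/4.104e+05] = -1.8 log₁₀[1.23e-06 + 1.68e-05] = 8.539, so f = 0.01372.
Total minor-loss coefficient ΣK = 1·1 = 1.
ΔP = [f·L/D + ΣK]·(ρV²/2) = [0.01372·15.51/0.07968 + 1]·(1027·4.554²/2) = [2.67 + 1]·1.065e+04 = 3.908e+04 Pa.
Head loss h_f = ΔP/(ρg) = 3.908e+04/(1027·9.81) = 3.879 m.

h_f ≈ 3.879 m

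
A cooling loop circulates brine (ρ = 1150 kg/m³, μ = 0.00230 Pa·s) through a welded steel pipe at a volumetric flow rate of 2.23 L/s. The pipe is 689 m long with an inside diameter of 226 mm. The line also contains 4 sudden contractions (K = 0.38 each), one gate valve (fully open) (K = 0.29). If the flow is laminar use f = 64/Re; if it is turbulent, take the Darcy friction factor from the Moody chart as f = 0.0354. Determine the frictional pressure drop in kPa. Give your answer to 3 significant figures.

Q = 2.23 L/s = 2.23/1000 = 0.00223 m³/s.
Cross-sectional area A = πD²/4 = π(0.226)²/4 = 0.04011 m²; mean velocity V = Q/A = 0.00223/0.04011 = 0.05559 m/s.
Reynolds number Re = ρVD/μ = 1150 · 0.05559 · 0.226 / 0.0023 = 6282.
Re > 4000 → turbulent; use the Moody-chart value f = 0.0354.
Total minor-loss coefficient ΣK = 4·0.38 + 1·0.29 = 1.81.
ΔP = [f·L/D + ΣK]·(ρV²/2) = [0.0354·689/0.226 + 1.81]·(1150·0.05559²/2) = [107.9 + 1.81]·1.777 = 195 Pa.
ΔP = 195 Pa = 0.195 kPa.

ΔP ≈ 0.195 kPa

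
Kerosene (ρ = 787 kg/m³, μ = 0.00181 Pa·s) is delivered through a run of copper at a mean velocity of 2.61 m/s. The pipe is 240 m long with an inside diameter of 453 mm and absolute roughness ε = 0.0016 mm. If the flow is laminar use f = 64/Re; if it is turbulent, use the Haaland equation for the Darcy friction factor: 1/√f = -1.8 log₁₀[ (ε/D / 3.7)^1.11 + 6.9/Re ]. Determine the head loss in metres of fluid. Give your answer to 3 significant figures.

Reynolds number Re = ρVD/μ = 787 · 2.61 · 0.453 / 0.00181 = 5.141e+05.
Re > 4000 → turbulent. Relative roughness ε/D = 1.6e-06/0.453 = 3.53e-06. Haaland: 1/√f = -1.8 log₁₀[(3.53e-06/3.7)^1.11 + 6.9/5.141e+05] = -1.8 log₁₀[2.08e-07 + 1.34e-05] = 8.758, so f = 0.01304.
Darcy-Weisbach: ΔP = f(L/D)(ρV²/2) = 0.01304·(240/0.453)·(787·2.61²/2) = 0.01304·529.8·2681 = 1.852e+04 Pa.
Head loss h_f = ΔP/(ρg) = 1.852e+04/(787·9.81) = 2.40 m.

h_f ≈ 2.40 m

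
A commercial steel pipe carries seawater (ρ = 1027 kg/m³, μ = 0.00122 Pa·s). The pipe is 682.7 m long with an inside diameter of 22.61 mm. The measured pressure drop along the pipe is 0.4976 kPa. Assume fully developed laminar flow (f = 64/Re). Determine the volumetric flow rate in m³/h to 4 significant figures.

Q ≈ 0.01380 m³/h

For laminar flow, f = 64/Re with Re = ρVD/μ, so Darcy-Weisbach reduces to ΔP = 32μLV/D². Solving for V: V = ΔP·D²/(32μL) = 497.6·(0.02261)²/(32·0.00122·682.7) = 0.009544 m/s.
Check: Re = ρVD/μ = 1027·0.009544·0.02261/0.00122 = 181.7 < 2300, so the laminar assumption holds.
Q = V·A = 0.009544·(π/4·0.02261²) = 3.832e-06 m³/s = 0.01380 m³/h.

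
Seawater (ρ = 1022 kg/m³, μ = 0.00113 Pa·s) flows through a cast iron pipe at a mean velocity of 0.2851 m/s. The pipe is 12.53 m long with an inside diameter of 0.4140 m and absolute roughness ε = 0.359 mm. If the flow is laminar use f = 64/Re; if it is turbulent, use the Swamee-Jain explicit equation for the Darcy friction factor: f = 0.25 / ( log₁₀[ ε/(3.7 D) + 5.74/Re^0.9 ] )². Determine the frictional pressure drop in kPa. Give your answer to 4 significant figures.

ΔP ≈ 0.02731 kPa

Reynolds number Re = ρVD/μ = 1022 · 0.2851 · 0.414 / 0.00113 = 1.068e+05.
Re > 4000 → turbulent. Relative roughness ε/D = 0.000359/0.414 = 0.000867. Swamee-Jain: f = 0.25/(log₁₀[0.000867/3.7 + 5.74/1.068e+05^0.9])² = 0.25/(log₁₀[0.000234 + 0.000171])² = 0.25/(-3.392)² = 0.02173.
Darcy-Weisbach: ΔP = f(L/D)(ρV²/2) = 0.02173·(12.53/0.414)·(1022·0.2851²/2) = 0.02173·30.27·41.54 = 27.31 Pa.
ΔP = 27.31 Pa = 0.02731 kPa.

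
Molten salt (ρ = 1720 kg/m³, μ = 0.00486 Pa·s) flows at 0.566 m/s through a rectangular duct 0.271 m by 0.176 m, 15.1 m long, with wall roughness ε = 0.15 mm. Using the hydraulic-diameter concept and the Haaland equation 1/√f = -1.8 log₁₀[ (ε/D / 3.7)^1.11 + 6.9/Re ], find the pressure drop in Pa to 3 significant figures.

Hydraulic diameter D_h = 4A/P = 4·(0.271·0.176)/(2·(0.271+0.176)) = 0.1908/0.894 = 0.2134 m.
Re = ρVD_h/μ = 1720·0.566·0.2134/0.00486 = 4.275e+04.
ε/D_h = 0.00015/0.2134 = 0.000703; Haaland gives 1/√f = -1.8 log₁₀[7.4e-05+0.000161] = 6.531, so f = 0.02345.
ΔP = f(L/D_h)(ρV²/2) = 0.02345·15.1/0.2134·275.5 = 457.1 Pa.

ΔP ≈ 457 Pa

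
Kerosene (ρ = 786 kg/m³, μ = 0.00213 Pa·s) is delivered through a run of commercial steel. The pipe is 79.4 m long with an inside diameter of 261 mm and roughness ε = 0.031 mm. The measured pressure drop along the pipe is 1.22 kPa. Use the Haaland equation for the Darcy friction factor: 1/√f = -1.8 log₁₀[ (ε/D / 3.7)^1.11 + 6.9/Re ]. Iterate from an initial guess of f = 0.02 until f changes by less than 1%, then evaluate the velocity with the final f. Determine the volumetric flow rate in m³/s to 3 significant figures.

Rearranging Darcy-Weisbach: V = √(2·ΔP·D/(f·L·ρ)). With ε/D = 3.1e-05/0.261 = 0.000119, iterate starting from f = 0.02:
  f = 0.02 → V = √(2·1220·0.261/(0.02·79.4·786)) = 0.7143 m/s; Re = ρVD/μ = 6.88e+04; f → 0.01972
  f = 0.01972 → V = 0.7194 m/s; Re = 6.929e+04; f → 0.01969
Converged (Δf/f < 1%). With the final f = 0.01969: V = √(2·1220·0.261/(0.01969·79.4·786)) = 0.7199 m/s.
Q = V·A = 0.7199·(π/4·0.261²) = 0.03852 m³/s = 0.0385 m³/s.

Q ≈ 0.0385 m³/s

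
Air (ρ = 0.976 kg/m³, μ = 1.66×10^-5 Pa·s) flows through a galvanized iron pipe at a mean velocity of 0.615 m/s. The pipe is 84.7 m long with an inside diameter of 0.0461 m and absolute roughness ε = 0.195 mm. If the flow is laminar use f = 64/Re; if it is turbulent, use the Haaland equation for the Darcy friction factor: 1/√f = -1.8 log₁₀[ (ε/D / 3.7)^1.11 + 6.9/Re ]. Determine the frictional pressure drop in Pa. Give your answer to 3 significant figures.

Reynolds number Re = ρVD/μ = 0.976 · 0.615 · 0.0461 / 1.66e-05 = 1667.
Re < 2300 → laminar flow, so f = 64/Re = 64/1667 = 0.03839 (the turbulent correlation is not needed).
Darcy-Weisbach: ΔP = f(L/D)(ρV²/2) = 0.03839·(84.7/0.0461)·(0.976·0.615²/2) = 0.03839·1837·0.1846 = 13.02 Pa.

ΔP ≈ 13.0 Pa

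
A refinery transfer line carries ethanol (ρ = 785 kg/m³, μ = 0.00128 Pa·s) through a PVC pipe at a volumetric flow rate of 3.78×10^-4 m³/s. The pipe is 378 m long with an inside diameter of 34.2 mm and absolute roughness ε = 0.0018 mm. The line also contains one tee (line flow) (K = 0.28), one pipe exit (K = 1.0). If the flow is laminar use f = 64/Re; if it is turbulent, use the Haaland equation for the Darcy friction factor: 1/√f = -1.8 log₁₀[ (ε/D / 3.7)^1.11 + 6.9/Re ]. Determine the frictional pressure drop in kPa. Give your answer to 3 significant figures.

Cross-sectional area A = πD²/4 = π(0.0342)²/4 = 0.0009186 m²; mean velocity V = Q/A = 0.000378/0.0009186 = 0.4115 m/s.
Reynolds number Re = ρVD/μ = 785 · 0.4115 · 0.0342 / 0.00128 = 8630.
Re > 4000 → turbulent. Relative roughness ε/D = 1.8e-06/0.0342 = 5.26e-05. Haaland: 1/√f = -1.8 log₁₀[(5.26e-05/3.7)^1.11 + 6.9/8630] = -1.8 log₁₀[4.17e-06 + 0.000799] = 5.571, so f = 0.03222.
Total minor-loss coefficient ΣK = 1·0.28 + 1·1 = 1.28.
ΔP = [f·L/D + ΣK]·(ρV²/2) = [0.03222·378/0.0342 + 1.28]·(785·0.4115²/2) = [356.1 + 1.28]·66.46 = 2.375e+04 Pa.
ΔP = 2.375e+04 Pa = 23.8 kPa.

ΔP ≈ 23.8 kPa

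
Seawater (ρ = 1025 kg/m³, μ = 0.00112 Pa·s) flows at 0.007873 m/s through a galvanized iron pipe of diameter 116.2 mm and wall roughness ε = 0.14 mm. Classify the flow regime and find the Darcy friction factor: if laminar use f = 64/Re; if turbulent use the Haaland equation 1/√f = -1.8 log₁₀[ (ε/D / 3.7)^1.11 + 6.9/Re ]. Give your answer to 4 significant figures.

Re = ρVD/μ = 1025·0.007873·0.1162/0.00112 = 837.2.
Re < 2300 → laminar, so f = 64/Re = 0.07644 (roughness is irrelevant in laminar flow).

f ≈ 0.07644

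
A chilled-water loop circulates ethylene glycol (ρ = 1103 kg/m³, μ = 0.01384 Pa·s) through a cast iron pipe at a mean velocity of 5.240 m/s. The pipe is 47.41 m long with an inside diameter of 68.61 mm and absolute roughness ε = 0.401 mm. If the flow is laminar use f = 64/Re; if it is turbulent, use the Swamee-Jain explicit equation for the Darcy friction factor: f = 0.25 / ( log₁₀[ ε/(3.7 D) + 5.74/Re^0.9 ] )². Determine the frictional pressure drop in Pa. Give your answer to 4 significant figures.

Reynolds number Re = ρVD/μ = 1103 · 5.24 · 0.06861 / 0.0138 = 2.865e+04.
Re > 4000 → turbulent. Relative roughness ε/D = 0.000401/0.06861 = 0.00584. Swamee-Jain: f = 0.25/(log₁₀[0.00584/3.7 + 5.74/2.865e+04^0.9])² = 0.25/(log₁₀[0.00158 + 0.000559])² = 0.25/(-2.67)² = 0.03507.
Darcy-Weisbach: ΔP = f(L/D)(ρV²/2) = 0.03507·(47.41/0.06861)·(1103·5.24²/2) = 0.03507·691·1.514e+04 = 3.67e+05 Pa.

ΔP ≈ 367000 Pa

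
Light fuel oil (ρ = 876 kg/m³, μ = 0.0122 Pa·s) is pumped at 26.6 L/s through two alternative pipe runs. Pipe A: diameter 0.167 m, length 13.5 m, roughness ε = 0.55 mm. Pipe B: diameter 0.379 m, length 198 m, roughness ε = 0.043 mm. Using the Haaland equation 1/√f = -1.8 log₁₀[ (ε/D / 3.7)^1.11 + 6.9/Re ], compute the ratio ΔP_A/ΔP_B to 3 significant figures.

Pipe A: V = Q/A = 0.0266/0.0219 = 1.214 m/s; Re = 1.456e+04; ε/D = 0.00329; Haaland → f = 0.03311; ΔP_A = f(L/D)(ρV²/2) = 1729 Pa.
Pipe B: V = Q/A = 0.0266/0.1128 = 0.2358 m/s; Re = 6416; ε/D = 0.000113; Haaland → f = 0.03512; ΔP_B = f(L/D)(ρV²/2) = 446.8 Pa.
ΔP_A/ΔP_B = 1729/446.8 = 3.87.

ΔP_A/ΔP_B ≈ 3.87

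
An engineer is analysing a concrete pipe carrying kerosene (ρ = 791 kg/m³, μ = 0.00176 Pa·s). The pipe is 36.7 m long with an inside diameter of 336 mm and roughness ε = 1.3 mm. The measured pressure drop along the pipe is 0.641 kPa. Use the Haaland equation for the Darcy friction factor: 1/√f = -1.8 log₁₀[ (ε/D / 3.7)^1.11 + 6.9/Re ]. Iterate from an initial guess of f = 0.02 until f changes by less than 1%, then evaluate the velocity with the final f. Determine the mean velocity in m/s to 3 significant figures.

V ≈ 0.714 m/s

Rearranging Darcy-Weisbach: V = √(2·ΔP·D/(f·L·ρ)). With ε/D = 0.0013/0.336 = 0.00387, iterate starting from f = 0.02:
  f = 0.02 → V = √(2·641·0.336/(0.02·36.7·791)) = 0.8613 m/s; Re = ρVD/μ = 1.301e+05; f → 0.02897
  f = 0.02897 → V = 0.7157 m/s; Re = 1.081e+05; f → 0.02912
Converged (Δf/f < 1%). With the final f = 0.02912: V = √(2·641·0.336/(0.02912·36.7·791)) = 0.7138 m/s.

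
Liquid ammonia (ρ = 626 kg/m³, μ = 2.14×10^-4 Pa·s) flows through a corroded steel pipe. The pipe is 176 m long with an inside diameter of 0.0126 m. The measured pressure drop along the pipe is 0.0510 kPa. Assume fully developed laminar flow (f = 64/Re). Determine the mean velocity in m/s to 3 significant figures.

V ≈ 0.00672 m/s

For laminar flow, f = 64/Re with Re = ρVD/μ, so Darcy-Weisbach reduces to ΔP = 32μLV/D². Solving for V: V = ΔP·D²/(32μL) = 51·(0.0126)²/(32·0.000214·176) = 0.006718 m/s.
Check: Re = ρVD/μ = 626·0.006718·0.0126/0.000214 = 247.6 < 2300, so the laminar assumption holds.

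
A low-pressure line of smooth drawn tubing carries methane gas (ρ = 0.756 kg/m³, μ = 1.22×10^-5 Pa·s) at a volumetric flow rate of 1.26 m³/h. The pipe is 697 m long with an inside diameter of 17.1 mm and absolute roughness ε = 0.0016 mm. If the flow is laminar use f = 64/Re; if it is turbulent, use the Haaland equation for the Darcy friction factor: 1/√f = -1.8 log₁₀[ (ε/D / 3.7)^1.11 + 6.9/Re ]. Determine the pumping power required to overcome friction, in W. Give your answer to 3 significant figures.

P ≈ 0.496 W

Q = 1.26 m³/h = 1.26/3600 = 0.00035 m³/s.
Cross-sectional area A = πD²/4 = π(0.0171)²/4 = 0.0002297 m²; mean velocity V = Q/A = 0.00035/0.0002297 = 1.524 m/s.
Reynolds number Re = ρVD/μ = 0.756 · 1.524 · 0.0171 / 1.22e-05 = 1615.
Re < 2300 → laminar flow, so f = 64/Re = 64/1615 = 0.03963 (the turbulent correlation is not needed).
Darcy-Weisbach: ΔP = f(L/D)(ρV²/2) = 0.03963·(697/0.0171)·(0.756·1.524²/2) = 0.03963·4.076e+04·0.8779 = 1418 Pa.
Pumping power P = QΔP = 0.00035·1418 = 0.4964 W = 0.496 W.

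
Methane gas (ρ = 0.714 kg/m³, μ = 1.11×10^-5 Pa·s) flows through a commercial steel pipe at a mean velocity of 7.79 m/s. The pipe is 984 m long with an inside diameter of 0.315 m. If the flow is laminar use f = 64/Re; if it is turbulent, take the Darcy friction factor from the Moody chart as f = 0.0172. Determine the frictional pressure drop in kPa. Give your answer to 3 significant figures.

ΔP ≈ 1.16 kPa

Reynolds number Re = ρVD/μ = 0.714 · 7.79 · 0.315 / 1.11e-05 = 1.578e+05.
Re > 4000 → turbulent; use the Moody-chart value f = 0.0172.
Darcy-Weisbach: ΔP = f(L/D)(ρV²/2) = 0.0172·(984/0.315)·(0.714·7.79²/2) = 0.0172·3124·21.66 = 1164 Pa.
ΔP = 1164 Pa = 1.16 kPa.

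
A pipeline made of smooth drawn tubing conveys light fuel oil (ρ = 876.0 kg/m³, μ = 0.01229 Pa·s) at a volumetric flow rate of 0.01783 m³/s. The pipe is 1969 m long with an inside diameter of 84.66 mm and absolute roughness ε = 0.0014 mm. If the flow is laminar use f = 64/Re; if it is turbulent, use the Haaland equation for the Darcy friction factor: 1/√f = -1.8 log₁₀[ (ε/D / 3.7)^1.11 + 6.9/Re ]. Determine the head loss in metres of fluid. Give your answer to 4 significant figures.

h_f ≈ 310.0 m

Cross-sectional area A = πD²/4 = π(0.08466)²/4 = 0.005629 m²; mean velocity V = Q/A = 0.01783/0.005629 = 3.167 m/s.
Reynolds number Re = ρVD/μ = 876 · 3.167 · 0.08466 / 0.0123 = 1.911e+04.
Re > 4000 → turbulent. Relative roughness ε/D = 1.4e-06/0.08466 = 1.65e-05. Haaland: 1/√f = -1.8 log₁₀[(1.65e-05/3.7)^1.11 + 6.9/1.911e+04] = -1.8 log₁₀[1.15e-06 + 0.000361] = 6.194, so f = 0.02607.
Darcy-Weisbach: ΔP = f(L/D)(ρV²/2) = 0.02607·(1969/0.08466)·(876·3.167²/2) = 0.02607·2.326e+04·4394 = 2.664e+06 Pa.
Head loss h_f = ΔP/(ρg) = 2.664e+06/(876·9.81) = 310.0 m.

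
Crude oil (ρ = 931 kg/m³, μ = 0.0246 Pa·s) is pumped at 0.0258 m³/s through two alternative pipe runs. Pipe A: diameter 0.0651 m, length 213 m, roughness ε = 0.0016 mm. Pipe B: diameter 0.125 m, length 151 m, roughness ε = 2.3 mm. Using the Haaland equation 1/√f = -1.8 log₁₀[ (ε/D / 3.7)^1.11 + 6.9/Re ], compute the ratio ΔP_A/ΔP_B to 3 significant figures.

ΔP_A/ΔP_B ≈ 18.8

Pipe A: V = Q/A = 0.0258/0.003329 = 7.751 m/s; Re = 1.91e+04; ε/D = 2.46e-05; Haaland → f = 0.02608; ΔP_A = f(L/D)(ρV²/2) = 2.387e+06 Pa.
Pipe B: V = Q/A = 0.0258/0.01227 = 2.102 m/s; Re = 9946; ε/D = 0.0184; Haaland → f = 0.05101; ΔP_B = f(L/D)(ρV²/2) = 1.268e+05 Pa.
ΔP_A/ΔP_B = 2.387e+06/1.268e+05 = 18.8.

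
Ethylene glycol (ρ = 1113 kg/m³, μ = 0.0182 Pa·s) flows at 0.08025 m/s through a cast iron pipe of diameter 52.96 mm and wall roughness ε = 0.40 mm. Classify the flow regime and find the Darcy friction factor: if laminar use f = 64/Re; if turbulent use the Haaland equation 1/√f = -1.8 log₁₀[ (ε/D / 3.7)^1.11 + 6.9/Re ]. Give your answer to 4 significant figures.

Re = ρVD/μ = 1113·0.08025·0.05296/0.0182 = 259.9.
Re < 2300 → laminar, so f = 64/Re = 0.2462 (roughness is irrelevant in laminar flow).

f ≈ 0.2462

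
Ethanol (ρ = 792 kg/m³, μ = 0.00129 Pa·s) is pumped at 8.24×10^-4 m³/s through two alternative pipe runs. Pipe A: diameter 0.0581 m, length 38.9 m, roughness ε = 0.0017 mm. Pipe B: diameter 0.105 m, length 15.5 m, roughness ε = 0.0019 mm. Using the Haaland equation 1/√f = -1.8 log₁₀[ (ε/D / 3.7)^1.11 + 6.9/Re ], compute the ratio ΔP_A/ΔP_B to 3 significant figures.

Pipe A: V = Q/A = 0.000824/0.002651 = 0.3108 m/s; Re = 1.109e+04; ε/D = 2.93e-05; Haaland → f = 0.03006; ΔP_A = f(L/D)(ρV²/2) = 769.8 Pa.
Pipe B: V = Q/A = 0.000824/0.008659 = 0.09516 m/s; Re = 6135; ε/D = 1.81e-05; Haaland → f = 0.0355; ΔP_B = f(L/D)(ρV²/2) = 18.79 Pa.
ΔP_A/ΔP_B = 769.8/18.79 = 41.0.

ΔP_A/ΔP_B ≈ 41.0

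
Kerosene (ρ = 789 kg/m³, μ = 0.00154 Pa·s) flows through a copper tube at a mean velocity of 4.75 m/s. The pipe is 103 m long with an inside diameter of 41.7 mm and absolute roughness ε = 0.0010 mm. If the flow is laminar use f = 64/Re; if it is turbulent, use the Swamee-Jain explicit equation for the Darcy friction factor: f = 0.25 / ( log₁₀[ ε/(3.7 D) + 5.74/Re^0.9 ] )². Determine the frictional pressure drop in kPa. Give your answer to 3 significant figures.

ΔP ≈ 395 kPa

Reynolds number Re = ρVD/μ = 789 · 4.75 · 0.0417 / 0.00154 = 1.015e+05.
Re > 4000 → turbulent. Relative roughness ε/D = 1e-06/0.0417 = 2.4e-05. Swamee-Jain: f = 0.25/(log₁₀[2.4e-05/3.7 + 5.74/1.015e+05^0.9])² = 0.25/(log₁₀[6.48e-06 + 0.000179])² = 0.25/(-3.731)² = 0.01796.
Darcy-Weisbach: ΔP = f(L/D)(ρV²/2) = 0.01796·(103/0.0417)·(789·4.75²/2) = 0.01796·2470·8901 = 3.948e+05 Pa.
ΔP = 3.948e+05 Pa = 395 kPa.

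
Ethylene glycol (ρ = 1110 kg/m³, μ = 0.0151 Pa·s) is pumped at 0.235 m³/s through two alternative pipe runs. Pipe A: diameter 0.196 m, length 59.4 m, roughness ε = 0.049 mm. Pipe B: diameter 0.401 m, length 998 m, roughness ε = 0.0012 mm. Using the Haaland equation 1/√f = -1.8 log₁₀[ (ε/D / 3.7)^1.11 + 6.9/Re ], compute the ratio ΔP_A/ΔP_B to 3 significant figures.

ΔP_A/ΔP_B ≈ 1.96

Pipe A: V = Q/A = 0.235/0.03017 = 7.789 m/s; Re = 1.122e+05; ε/D = 0.00025; Haaland → f = 0.01863; ΔP_A = f(L/D)(ρV²/2) = 1.901e+05 Pa.
Pipe B: V = Q/A = 0.235/0.1263 = 1.861 m/s; Re = 5.485e+04; ε/D = 2.99e-06; Haaland → f = 0.02029; ΔP_B = f(L/D)(ρV²/2) = 9.706e+04 Pa.
ΔP_A/ΔP_B = 1.901e+05/9.706e+04 = 1.96.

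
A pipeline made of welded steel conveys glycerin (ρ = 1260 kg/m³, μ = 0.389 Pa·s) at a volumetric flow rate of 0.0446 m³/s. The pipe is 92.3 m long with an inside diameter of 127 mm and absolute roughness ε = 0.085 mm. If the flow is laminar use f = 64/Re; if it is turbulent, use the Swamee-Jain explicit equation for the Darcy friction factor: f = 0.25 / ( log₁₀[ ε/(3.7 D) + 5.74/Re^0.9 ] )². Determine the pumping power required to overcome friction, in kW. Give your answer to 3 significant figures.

P ≈ 11.2 kW

Cross-sectional area A = πD²/4 = π(0.127)²/4 = 0.01267 m²; mean velocity V = Q/A = 0.0446/0.01267 = 3.521 m/s.
Reynolds number Re = ρVD/μ = 1260 · 3.521 · 0.127 / 0.389 = 1448.
Re < 2300 → laminar flow, so f = 64/Re = 64/1448 = 0.04419 (the turbulent correlation is not needed).
Darcy-Weisbach: ΔP = f(L/D)(ρV²/2) = 0.04419·(92.3/0.127)·(1260·3.521²/2) = 0.04419·726.8·7809 = 2.508e+05 Pa.
Pumping power P = QΔP = 0.0446·2.508e+05 = 11190 W = 11.2 kW.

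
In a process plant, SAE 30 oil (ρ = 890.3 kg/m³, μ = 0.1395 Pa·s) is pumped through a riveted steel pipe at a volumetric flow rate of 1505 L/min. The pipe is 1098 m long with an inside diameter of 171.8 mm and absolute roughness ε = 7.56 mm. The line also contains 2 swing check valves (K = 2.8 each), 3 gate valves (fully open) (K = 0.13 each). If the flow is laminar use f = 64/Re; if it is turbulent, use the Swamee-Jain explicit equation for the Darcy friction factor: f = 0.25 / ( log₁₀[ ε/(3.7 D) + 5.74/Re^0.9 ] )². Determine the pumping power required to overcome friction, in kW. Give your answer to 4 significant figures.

P ≈ 4.586 kW

Q = 1505 L/min = 1505/60000 = 0.02508 m³/s.
Cross-sectional area A = πD²/4 = π(0.1718)²/4 = 0.02318 m²; mean velocity V = Q/A = 0.02508/0.02318 = 1.082 m/s.
Reynolds number Re = ρVD/μ = 890.3 · 1.082 · 0.1718 / 0.14 = 1186.
Re < 2300 → laminar flow, so f = 64/Re = 64/1186 = 0.05394 (the turbulent correlation is not needed).
Total minor-loss coefficient ΣK = 2·2.8 + 3·0.13 = 5.99.
ΔP = [f·L/D + ΣK]·(ρV²/2) = [0.05394·1098/0.1718 + 5.99]·(890.3·1.082²/2) = [344.8 + 5.99]·521.2 = 1.828e+05 Pa.
Pumping power P = QΔP = 0.02508·1.828e+05 = 4585.6 W = 4.586 kW.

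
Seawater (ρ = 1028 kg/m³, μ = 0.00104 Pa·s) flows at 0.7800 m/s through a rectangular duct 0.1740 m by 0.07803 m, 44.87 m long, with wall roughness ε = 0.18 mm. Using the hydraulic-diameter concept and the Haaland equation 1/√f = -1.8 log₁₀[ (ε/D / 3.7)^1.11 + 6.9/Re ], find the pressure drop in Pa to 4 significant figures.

Hydraulic diameter D_h = 4A/P = 4·(0.174·0.07803)/(2·(0.174+0.07803)) = 0.05431/0.5041 = 0.1077 m.
Re = ρVD_h/μ = 1028·0.78·0.1077/0.00104 = 8.307e+04.
ε/D_h = 0.00018/0.1077 = 0.00167; Haaland gives 1/√f = -1.8 log₁₀[0.000194+8.31e-05] = 6.405, so f = 0.02438.
ΔP = f(L/D_h)(ρV²/2) = 0.02438·44.87/0.1077·312.7 = 3175 Pa.

ΔP ≈ 3175 Pa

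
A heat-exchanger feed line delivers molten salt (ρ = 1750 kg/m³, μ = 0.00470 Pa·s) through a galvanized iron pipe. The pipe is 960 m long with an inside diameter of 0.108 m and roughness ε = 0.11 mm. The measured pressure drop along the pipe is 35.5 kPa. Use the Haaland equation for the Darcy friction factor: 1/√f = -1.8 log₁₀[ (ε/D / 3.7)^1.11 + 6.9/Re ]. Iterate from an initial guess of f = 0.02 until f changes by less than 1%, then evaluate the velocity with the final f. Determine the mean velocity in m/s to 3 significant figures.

V ≈ 0.397 m/s

Rearranging Darcy-Weisbach: V = √(2·ΔP·D/(f·L·ρ)). With ε/D = 0.00011/0.108 = 0.00102, iterate starting from f = 0.02:
  f = 0.02 → V = √(2·3.55e+04·0.108/(0.02·960·1750)) = 0.4777 m/s; Re = ρVD/μ = 1.921e+04; f → 0.02788
  f = 0.02788 → V = 0.4046 m/s; Re = 1.627e+04; f → 0.02885
  f = 0.02885 → V = 0.3978 m/s; Re = 1.6e+04; f → 0.02895
Converged (Δf/f < 1%). With the final f = 0.02895: V = √(2·3.55e+04·0.108/(0.02895·960·1750)) = 0.3971 m/s.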